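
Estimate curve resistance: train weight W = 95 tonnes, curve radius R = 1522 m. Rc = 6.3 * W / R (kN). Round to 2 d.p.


Rc = 6.3 * W / R
Rc = 6.3 * 95 / 1522
Rc = 598.5 / 1522
Rc = 0.39 kN

0.39


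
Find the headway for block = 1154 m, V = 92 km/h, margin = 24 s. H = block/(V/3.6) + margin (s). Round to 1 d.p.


V = 92 / 3.6 = 25.5556 m/s
Block traversal time = 1154 / 25.5556 = 45.1565 s
Headway = 45.1565 + 24
Headway = 69.2 s

69.2


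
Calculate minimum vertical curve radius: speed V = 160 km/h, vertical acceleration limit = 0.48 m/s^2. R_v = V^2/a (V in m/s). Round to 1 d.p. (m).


Convert speed: V = 160 / 3.6 = 44.4444 m/s
V^2 = 1975.3086 m^2/s^2
R_v = 1975.3086 / 0.48
R_v = 4115.2 m

4115.2


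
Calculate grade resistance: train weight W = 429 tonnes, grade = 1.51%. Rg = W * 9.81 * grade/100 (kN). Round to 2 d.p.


Rg = W * 9.81 * grade / 100
Rg = 429 * 9.81 * 1.51 / 100
Rg = 4208.49 * 0.0151
Rg = 63.55 kN

63.55


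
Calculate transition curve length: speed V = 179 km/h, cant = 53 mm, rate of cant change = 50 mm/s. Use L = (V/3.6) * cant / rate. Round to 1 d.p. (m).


Convert speed: V = 179 / 3.6 = 49.7222 m/s
L = 49.7222 * 53 / 50
L = 2635.2778 / 50
L = 52.7 m

52.7


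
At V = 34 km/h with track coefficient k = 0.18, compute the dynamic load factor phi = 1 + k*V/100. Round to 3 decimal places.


phi = 1 + k * V / 100
phi = 1 + 0.18 * 34 / 100
phi = 1 + 0.0612
phi = 1.061

1.061


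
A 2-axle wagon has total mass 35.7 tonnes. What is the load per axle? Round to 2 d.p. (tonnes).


Load per axle = total weight / number of axles
Load = 35.7 / 2
Load = 17.85 tonnes

17.85


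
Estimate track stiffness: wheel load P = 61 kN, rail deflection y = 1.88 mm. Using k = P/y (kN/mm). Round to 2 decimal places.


Track stiffness k = P / y
k = 61 / 1.88
k = 32.45 kN/mm

32.45


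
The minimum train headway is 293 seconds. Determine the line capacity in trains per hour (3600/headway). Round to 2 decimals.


Capacity = 3600 / headway
Capacity = 3600 / 293
Capacity = 12.29 trains/hour

12.29


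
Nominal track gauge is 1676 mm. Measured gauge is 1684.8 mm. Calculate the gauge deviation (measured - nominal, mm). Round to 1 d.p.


Deviation = measured - nominal
Deviation = 1684.8 - 1676
Deviation = 8.8 mm

8.8


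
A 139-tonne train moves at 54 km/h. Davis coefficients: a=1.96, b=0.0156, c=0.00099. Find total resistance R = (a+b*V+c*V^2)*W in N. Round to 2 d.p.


b*V = 0.0156 * 54 = 0.8424
c*V^2 = 0.00099 * 2916 = 2.88684
R_per_t = 1.96 + 0.8424 + 2.88684 = 5.68924 N/t
R_total = 5.68924 * 139 = 790.80 N

790.80


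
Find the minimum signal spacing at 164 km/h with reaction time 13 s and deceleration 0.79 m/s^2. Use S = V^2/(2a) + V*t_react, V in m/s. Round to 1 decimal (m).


V = 164 / 3.6 = 45.5556 m/s
Braking distance = 45.5556^2 / (2*0.79) = 1313.4865 m
Sighting distance = 45.5556 * 13 = 592.2222 m
S = 1313.4865 + 592.2222 = 1905.7 m

1905.7


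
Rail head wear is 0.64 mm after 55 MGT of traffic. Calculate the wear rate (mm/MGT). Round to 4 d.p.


Wear rate = total wear / cumulative tonnage
Rate = 0.64 / 55
Rate = 0.0116 mm/MGT

0.0116


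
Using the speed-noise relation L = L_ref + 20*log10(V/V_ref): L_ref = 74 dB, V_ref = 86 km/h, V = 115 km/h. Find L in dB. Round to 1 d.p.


V/V_ref = 115 / 86 = 1.337209
log10(1.337209) = 0.126199
20 * 0.126199 = 2.524
L = 74 + 2.524 = 76.5 dB

76.5


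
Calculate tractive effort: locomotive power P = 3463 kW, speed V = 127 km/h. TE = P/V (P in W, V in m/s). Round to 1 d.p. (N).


Convert: P = 3463 kW = 3463000 W
V = 127 / 3.6 = 35.2778 m/s
TE = 3463000 / 35.2778
TE = 98163.8 N

98163.8


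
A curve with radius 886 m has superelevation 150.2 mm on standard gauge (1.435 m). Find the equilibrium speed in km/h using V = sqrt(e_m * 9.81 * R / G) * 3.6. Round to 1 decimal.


Convert cant: e = 150.2 mm = 0.1502 m
V_ms = sqrt(0.1502 * 9.81 * 886 / 1.435)
V_ms = sqrt(909.74727) = 30.162 m/s
V = 30.162 * 3.6 = 108.6 km/h

108.6


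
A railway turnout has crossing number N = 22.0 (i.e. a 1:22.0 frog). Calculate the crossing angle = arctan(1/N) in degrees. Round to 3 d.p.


1/N = 1/22.0 = 0.045455
angle = arctan(0.045455) = 0.045423 rad
angle = 0.045423 * 180/pi = 2.603 degrees

2.603


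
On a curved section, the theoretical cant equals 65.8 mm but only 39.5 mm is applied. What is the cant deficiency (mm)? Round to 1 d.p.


Cant deficiency = equilibrium cant - actual cant
CD = 65.8 - 39.5
CD = 26.3 mm

26.3


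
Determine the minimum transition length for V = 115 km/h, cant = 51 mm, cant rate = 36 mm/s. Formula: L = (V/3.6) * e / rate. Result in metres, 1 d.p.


Convert speed: V = 115 / 3.6 = 31.9444 m/s
L = 31.9444 * 51 / 36
L = 1629.1667 / 36
L = 45.3 m

45.3


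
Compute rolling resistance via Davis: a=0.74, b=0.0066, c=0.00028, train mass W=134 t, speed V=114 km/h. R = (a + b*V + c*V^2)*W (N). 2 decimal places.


b*V = 0.0066 * 114 = 0.7524
c*V^2 = 0.00028 * 12996 = 3.63888
R_per_t = 0.74 + 0.7524 + 3.63888 = 5.13128 N/t
R_total = 5.13128 * 134 = 687.59 N

687.59


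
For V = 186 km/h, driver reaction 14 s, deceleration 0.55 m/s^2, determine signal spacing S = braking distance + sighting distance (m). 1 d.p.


V = 186 / 3.6 = 51.6667 m/s
Braking distance = 51.6667^2 / (2*0.55) = 2426.7677 m
Sighting distance = 51.6667 * 14 = 723.3333 m
S = 2426.7677 + 723.3333 = 3150.1 m

3150.1


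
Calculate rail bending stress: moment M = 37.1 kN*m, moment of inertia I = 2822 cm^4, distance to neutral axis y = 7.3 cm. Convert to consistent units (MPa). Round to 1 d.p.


Convert units:
M = 37.1 kN*m = 37100000 N*mm
y = 7.3 cm = 73 mm
I = 2822 cm^4 = 28220000 mm^4
sigma = 37100000 * 73 / 28220000
sigma = 96.0 MPa

96.0


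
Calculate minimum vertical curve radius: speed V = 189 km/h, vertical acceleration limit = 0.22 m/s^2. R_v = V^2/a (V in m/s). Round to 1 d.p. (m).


Convert speed: V = 189 / 3.6 = 52.5 m/s
V^2 = 2756.25 m^2/s^2
R_v = 2756.25 / 0.22
R_v = 12528.4 m

12528.4


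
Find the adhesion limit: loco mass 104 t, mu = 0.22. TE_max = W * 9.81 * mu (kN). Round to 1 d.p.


TE_max = W * g * mu
TE_max = 104 * 9.81 * 0.22
TE_max = 1020.24 * 0.22
TE_max = 224.5 kN

224.5


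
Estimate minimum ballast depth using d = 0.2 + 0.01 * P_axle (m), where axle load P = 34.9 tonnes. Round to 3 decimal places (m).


d = 0.2 + 0.01 * 34.9
d = 0.2 + 0.349
d = 0.549 m

0.549


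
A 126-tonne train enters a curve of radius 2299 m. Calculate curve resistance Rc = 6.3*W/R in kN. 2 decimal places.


Rc = 6.3 * W / R
Rc = 6.3 * 126 / 2299
Rc = 793.8 / 2299
Rc = 0.35 kN

0.35


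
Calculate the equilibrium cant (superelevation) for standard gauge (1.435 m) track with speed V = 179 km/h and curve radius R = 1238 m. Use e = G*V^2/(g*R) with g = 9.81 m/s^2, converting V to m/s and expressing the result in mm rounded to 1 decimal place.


Convert speed: V = 179 / 3.6 = 49.7222 m/s
Apply formula: e = 1.435 * 49.7222^2 / (9.81 * 1238)
e = 1.435 * 2472.2994 / 12144.78
e = 0.292121 m = 292.1 mm

292.1


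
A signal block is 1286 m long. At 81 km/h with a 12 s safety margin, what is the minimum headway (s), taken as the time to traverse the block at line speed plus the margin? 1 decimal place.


V = 81 / 3.6 = 22.5 m/s
Block traversal time = 1286 / 22.5 = 57.1556 s
Headway = 57.1556 + 12
Headway = 69.2 s

69.2


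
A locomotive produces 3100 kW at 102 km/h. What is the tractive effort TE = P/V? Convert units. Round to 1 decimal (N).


Convert: P = 3100 kW = 3100000 W
V = 102 / 3.6 = 28.3333 m/s
TE = 3100000 / 28.3333
TE = 109411.8 N

109411.8


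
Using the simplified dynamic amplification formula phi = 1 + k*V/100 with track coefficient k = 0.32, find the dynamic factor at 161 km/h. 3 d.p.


phi = 1 + k * V / 100
phi = 1 + 0.32 * 161 / 100
phi = 1 + 0.5152
phi = 1.515

1.515


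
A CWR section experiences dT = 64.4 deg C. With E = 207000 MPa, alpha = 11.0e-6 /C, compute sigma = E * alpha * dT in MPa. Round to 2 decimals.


sigma = E * alpha * dT
sigma = 207000 * 11.0e-6 * 64.4
sigma = 2.277 * 64.4
sigma = 146.64 MPa

146.64


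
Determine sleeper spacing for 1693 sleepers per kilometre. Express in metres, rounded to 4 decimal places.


Spacing = 1000 m / number of sleepers
Spacing = 1000 / 1693
Spacing = 0.5907 m

0.5907


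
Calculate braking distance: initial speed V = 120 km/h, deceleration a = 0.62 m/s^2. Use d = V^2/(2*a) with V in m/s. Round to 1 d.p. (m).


Convert speed: V = 120 / 3.6 = 33.3333 m/s
V^2 = 1111.1111
d = 1111.1111 / (2 * 0.62)
d = 1111.1111 / 1.24
d = 896.1 m

896.1


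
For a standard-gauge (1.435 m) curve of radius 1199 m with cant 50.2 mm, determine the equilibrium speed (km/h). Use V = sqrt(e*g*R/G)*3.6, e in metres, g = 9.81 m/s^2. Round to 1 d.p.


Convert cant: e = 50.2 mm = 0.0502 m
V_ms = sqrt(0.0502 * 9.81 * 1199 / 1.435)
V_ms = sqrt(411.471734) = 20.2848 m/s
V = 20.2848 * 3.6 = 73.0 km/h

73.0


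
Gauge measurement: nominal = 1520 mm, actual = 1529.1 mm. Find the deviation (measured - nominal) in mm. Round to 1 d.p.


Deviation = measured - nominal
Deviation = 1529.1 - 1520
Deviation = 9.1 mm

9.1


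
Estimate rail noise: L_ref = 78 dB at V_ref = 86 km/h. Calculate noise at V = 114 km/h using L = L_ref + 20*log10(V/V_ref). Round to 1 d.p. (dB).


V/V_ref = 114 / 86 = 1.325581
log10(1.325581) = 0.122406
20 * 0.122406 = 2.4481
L = 78 + 2.4481 = 80.4 dB

80.4


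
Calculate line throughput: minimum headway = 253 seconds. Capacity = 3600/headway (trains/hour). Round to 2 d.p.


Capacity = 3600 / headway
Capacity = 3600 / 253
Capacity = 14.23 trains/hour

14.23


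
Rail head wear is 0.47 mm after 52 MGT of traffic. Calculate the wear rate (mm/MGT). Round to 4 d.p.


Wear rate = total wear / cumulative tonnage
Rate = 0.47 / 52
Rate = 0.0090 mm/MGT

0.0090


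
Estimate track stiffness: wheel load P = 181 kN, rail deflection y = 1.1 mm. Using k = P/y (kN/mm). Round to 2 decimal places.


Track stiffness k = P / y
k = 181 / 1.1
k = 164.55 kN/mm

164.55


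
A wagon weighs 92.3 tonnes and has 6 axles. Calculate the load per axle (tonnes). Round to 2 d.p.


Load per axle = total weight / number of axles
Load = 92.3 / 6
Load = 15.38 tonnes

15.38


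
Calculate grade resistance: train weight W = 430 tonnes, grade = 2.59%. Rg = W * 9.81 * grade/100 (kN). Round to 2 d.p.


Rg = W * 9.81 * grade / 100
Rg = 430 * 9.81 * 2.59 / 100
Rg = 4218.3 * 0.0259
Rg = 109.25 kN

109.25


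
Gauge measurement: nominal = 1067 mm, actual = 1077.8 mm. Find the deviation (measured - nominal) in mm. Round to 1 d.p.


Deviation = measured - nominal
Deviation = 1077.8 - 1067
Deviation = 10.8 mm

10.8


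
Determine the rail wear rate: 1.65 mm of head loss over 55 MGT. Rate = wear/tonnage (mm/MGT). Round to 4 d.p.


Wear rate = total wear / cumulative tonnage
Rate = 1.65 / 55
Rate = 0.0300 mm/MGT

0.0300


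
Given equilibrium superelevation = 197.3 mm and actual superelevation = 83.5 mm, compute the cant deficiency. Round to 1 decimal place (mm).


Cant deficiency = equilibrium cant - actual cant
CD = 197.3 - 83.5
CD = 113.8 mm

113.8


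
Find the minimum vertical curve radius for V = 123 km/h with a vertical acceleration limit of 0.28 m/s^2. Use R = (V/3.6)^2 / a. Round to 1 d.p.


Convert speed: V = 123 / 3.6 = 34.1667 m/s
V^2 = 1167.3611 m^2/s^2
R_v = 1167.3611 / 0.28
R_v = 4169.1 m

4169.1


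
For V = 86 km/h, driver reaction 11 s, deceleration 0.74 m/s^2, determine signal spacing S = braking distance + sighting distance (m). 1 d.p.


V = 86 / 3.6 = 23.8889 m/s
Braking distance = 23.8889^2 / (2*0.74) = 385.5939 m
Sighting distance = 23.8889 * 11 = 262.7778 m
S = 385.5939 + 262.7778 = 648.4 m

648.4


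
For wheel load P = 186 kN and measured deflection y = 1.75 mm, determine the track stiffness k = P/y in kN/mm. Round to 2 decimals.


Track stiffness k = P / y
k = 186 / 1.75
k = 106.29 kN/mm

106.29


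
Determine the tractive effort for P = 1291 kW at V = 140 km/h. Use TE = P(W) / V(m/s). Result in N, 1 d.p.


Convert: P = 1291 kW = 1291000 W
V = 140 / 3.6 = 38.8889 m/s
TE = 1291000 / 38.8889
TE = 33197.1 N

33197.1


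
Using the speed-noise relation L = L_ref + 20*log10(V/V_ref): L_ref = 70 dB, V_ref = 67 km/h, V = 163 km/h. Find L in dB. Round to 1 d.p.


V/V_ref = 163 / 67 = 2.432836
log10(2.432836) = 0.386113
20 * 0.386113 = 7.7223
L = 70 + 7.7223 = 77.7 dB

77.7


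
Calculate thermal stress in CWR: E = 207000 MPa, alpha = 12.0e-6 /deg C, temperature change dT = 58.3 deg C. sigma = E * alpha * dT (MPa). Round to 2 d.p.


sigma = E * alpha * dT
sigma = 207000 * 12.0e-6 * 58.3
sigma = 2.484 * 58.3
sigma = 144.82 MPa

144.82


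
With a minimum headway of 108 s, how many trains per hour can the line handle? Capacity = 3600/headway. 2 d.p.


Capacity = 3600 / headway
Capacity = 3600 / 108
Capacity = 33.33 trains/hour

33.33


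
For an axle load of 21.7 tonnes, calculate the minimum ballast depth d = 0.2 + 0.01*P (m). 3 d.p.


d = 0.2 + 0.01 * 21.7
d = 0.2 + 0.217
d = 0.417 m

0.417


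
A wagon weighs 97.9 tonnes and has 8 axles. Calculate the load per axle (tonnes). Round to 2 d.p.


Load per axle = total weight / number of axles
Load = 97.9 / 8
Load = 12.24 tonnes

12.24


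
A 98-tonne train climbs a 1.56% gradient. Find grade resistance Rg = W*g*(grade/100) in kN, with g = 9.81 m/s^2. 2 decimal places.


Rg = W * 9.81 * grade / 100
Rg = 98 * 9.81 * 1.56 / 100
Rg = 961.38 * 0.0156
Rg = 15.00 kN

15.00


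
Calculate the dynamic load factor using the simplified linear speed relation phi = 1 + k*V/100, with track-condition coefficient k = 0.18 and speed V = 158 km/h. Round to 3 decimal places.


phi = 1 + k * V / 100
phi = 1 + 0.18 * 158 / 100
phi = 1 + 0.2844
phi = 1.284

1.284


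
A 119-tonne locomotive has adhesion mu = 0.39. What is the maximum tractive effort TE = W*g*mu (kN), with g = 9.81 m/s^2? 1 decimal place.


TE_max = W * g * mu
TE_max = 119 * 9.81 * 0.39
TE_max = 1167.39 * 0.39
TE_max = 455.3 kN

455.3


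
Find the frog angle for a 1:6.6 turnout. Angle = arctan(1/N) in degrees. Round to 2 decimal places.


1/N = 1/6.6 = 0.151515
angle = arctan(0.151515) = 0.150371 rad
angle = 0.150371 * 180/pi = 8.62 degrees

8.62


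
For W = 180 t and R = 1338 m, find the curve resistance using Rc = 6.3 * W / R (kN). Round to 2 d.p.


Rc = 6.3 * W / R
Rc = 6.3 * 180 / 1338
Rc = 1134.0 / 1338
Rc = 0.85 kN

0.85


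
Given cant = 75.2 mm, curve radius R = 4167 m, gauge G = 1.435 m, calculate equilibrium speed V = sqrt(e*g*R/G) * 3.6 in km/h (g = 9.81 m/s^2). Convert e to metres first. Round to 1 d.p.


Convert cant: e = 75.2 mm = 0.0752 m
V_ms = sqrt(0.0752 * 9.81 * 4167 / 1.435)
V_ms = sqrt(2142.192268) = 46.2838 m/s
V = 46.2838 * 3.6 = 166.6 km/h

166.6


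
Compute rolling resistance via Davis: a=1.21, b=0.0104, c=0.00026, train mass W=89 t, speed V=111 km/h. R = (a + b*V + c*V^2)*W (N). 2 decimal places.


b*V = 0.0104 * 111 = 1.1544
c*V^2 = 0.00026 * 12321 = 3.20346
R_per_t = 1.21 + 1.1544 + 3.20346 = 5.56786 N/t
R_total = 5.56786 * 89 = 495.54 N

495.54


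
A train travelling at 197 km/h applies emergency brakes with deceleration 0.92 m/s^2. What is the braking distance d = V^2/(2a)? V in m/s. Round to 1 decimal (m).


Convert speed: V = 197 / 3.6 = 54.7222 m/s
V^2 = 2994.5216
d = 2994.5216 / (2 * 0.92)
d = 2994.5216 / 1.84
d = 1627.5 m

1627.5


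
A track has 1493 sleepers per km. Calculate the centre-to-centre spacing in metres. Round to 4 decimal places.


Spacing = 1000 m / number of sleepers
Spacing = 1000 / 1493
Spacing = 0.6698 m

0.6698


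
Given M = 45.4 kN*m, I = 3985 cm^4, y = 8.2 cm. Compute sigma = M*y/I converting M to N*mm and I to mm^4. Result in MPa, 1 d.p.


Convert units:
M = 45.4 kN*m = 45400000 N*mm
y = 8.2 cm = 82 mm
I = 3985 cm^4 = 39850000 mm^4
sigma = 45400000 * 82 / 39850000
sigma = 93.4 MPa

93.4


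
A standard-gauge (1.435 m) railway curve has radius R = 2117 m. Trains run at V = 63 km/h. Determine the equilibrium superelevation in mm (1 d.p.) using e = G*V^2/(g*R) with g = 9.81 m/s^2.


Convert speed: V = 63 / 3.6 = 17.5 m/s
Apply formula: e = 1.435 * 17.5^2 / (9.81 * 2117)
e = 1.435 * 306.25 / 20767.77
e = 0.021161 m = 21.2 mm

21.2


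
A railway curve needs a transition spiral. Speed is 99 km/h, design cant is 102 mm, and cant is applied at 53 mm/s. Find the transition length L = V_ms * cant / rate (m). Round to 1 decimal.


Convert speed: V = 99 / 3.6 = 27.5 m/s
L = 27.5 * 102 / 53
L = 2805.0 / 53
L = 52.9 m

52.9


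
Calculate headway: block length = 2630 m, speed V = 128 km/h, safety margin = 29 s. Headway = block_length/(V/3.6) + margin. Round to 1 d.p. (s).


V = 128 / 3.6 = 35.5556 m/s
Block traversal time = 2630 / 35.5556 = 73.9688 s
Headway = 73.9688 + 29
Headway = 103.0 s

103.0


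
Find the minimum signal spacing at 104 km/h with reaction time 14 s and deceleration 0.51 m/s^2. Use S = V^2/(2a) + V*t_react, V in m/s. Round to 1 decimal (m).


V = 104 / 3.6 = 28.8889 m/s
Braking distance = 28.8889^2 / (2*0.51) = 818.2038 m
Sighting distance = 28.8889 * 14 = 404.4444 m
S = 818.2038 + 404.4444 = 1222.6 m

1222.6


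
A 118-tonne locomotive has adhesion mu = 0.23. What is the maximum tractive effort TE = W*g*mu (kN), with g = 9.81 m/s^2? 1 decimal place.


TE_max = W * g * mu
TE_max = 118 * 9.81 * 0.23
TE_max = 1157.58 * 0.23
TE_max = 266.2 kN

266.2


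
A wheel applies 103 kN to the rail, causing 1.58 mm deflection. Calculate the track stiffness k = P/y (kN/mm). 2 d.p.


Track stiffness k = P / y
k = 103 / 1.58
k = 65.19 kN/mm

65.19


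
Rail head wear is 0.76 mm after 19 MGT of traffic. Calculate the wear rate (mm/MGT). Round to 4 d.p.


Wear rate = total wear / cumulative tonnage
Rate = 0.76 / 19
Rate = 0.0400 mm/MGT

0.0400


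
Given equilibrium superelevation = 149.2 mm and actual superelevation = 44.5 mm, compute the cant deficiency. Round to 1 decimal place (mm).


Cant deficiency = equilibrium cant - actual cant
CD = 149.2 - 44.5
CD = 104.7 mm

104.7


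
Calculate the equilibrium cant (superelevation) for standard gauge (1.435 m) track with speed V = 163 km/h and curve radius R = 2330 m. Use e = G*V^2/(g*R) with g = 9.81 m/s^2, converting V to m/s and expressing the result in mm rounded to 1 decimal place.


Convert speed: V = 163 / 3.6 = 45.2778 m/s
Apply formula: e = 1.435 * 45.2778^2 / (9.81 * 2330)
e = 1.435 * 2050.0772 / 22857.3
e = 0.128706 m = 128.7 mm

128.7


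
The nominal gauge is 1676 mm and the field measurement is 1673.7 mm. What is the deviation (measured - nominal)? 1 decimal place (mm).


Deviation = measured - nominal
Deviation = 1673.7 - 1676
Deviation = -2.3 mm

-2.3


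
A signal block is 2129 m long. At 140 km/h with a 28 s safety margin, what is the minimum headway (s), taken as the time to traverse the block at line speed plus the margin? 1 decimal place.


V = 140 / 3.6 = 38.8889 m/s
Block traversal time = 2129 / 38.8889 = 54.7457 s
Headway = 54.7457 + 28
Headway = 82.7 s

82.7


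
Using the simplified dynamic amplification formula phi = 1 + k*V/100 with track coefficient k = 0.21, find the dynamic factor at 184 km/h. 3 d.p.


phi = 1 + k * V / 100
phi = 1 + 0.21 * 184 / 100
phi = 1 + 0.3864
phi = 1.386

1.386


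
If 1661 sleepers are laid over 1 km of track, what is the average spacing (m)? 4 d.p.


Spacing = 1000 m / number of sleepers
Spacing = 1000 / 1661
Spacing = 0.6020 m

0.6020


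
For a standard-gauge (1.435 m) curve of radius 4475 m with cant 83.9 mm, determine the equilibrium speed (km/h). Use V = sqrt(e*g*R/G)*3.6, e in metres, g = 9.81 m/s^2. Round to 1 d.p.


Convert cant: e = 83.9 mm = 0.0839 m
V_ms = sqrt(0.0839 * 9.81 * 4475 / 1.435)
V_ms = sqrt(2566.682247) = 50.6624 m/s
V = 50.6624 * 3.6 = 182.4 km/h

182.4


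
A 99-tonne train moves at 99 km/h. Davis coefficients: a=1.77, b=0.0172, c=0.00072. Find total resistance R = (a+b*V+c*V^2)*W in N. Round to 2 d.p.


b*V = 0.0172 * 99 = 1.7028
c*V^2 = 0.00072 * 9801 = 7.05672
R_per_t = 1.77 + 1.7028 + 7.05672 = 10.52952 N/t
R_total = 10.52952 * 99 = 1042.42 N

1042.42


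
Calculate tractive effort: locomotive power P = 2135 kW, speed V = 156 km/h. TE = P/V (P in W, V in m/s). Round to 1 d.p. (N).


Convert: P = 2135 kW = 2135000 W
V = 156 / 3.6 = 43.3333 m/s
TE = 2135000 / 43.3333
TE = 49269.2 N

49269.2


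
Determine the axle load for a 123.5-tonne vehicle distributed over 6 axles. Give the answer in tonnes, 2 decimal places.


Load per axle = total weight / number of axles
Load = 123.5 / 6
Load = 20.58 tonnes

20.58


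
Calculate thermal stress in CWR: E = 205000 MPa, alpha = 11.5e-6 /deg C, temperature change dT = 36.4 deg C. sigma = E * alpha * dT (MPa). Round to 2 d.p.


sigma = E * alpha * dT
sigma = 205000 * 11.5e-6 * 36.4
sigma = 2.3575 * 36.4
sigma = 85.81 MPa

85.81


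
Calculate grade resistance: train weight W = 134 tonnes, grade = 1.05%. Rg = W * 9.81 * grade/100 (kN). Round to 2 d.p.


Rg = W * 9.81 * grade / 100
Rg = 134 * 9.81 * 1.05 / 100
Rg = 1314.54 * 0.0105
Rg = 13.80 kN

13.80


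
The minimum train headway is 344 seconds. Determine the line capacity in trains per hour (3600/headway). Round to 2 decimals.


Capacity = 3600 / headway
Capacity = 3600 / 344
Capacity = 10.47 trains/hour

10.47


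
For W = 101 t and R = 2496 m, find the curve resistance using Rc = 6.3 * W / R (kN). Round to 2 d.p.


Rc = 6.3 * W / R
Rc = 6.3 * 101 / 2496
Rc = 636.3 / 2496
Rc = 0.25 kN

0.25


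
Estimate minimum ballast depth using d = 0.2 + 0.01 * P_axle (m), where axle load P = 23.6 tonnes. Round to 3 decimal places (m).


d = 0.2 + 0.01 * 23.6
d = 0.2 + 0.236
d = 0.436 m

0.436


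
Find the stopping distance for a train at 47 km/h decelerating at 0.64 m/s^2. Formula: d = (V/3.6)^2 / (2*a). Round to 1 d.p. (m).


Convert speed: V = 47 / 3.6 = 13.0556 m/s
V^2 = 170.4475
d = 170.4475 / (2 * 0.64)
d = 170.4475 / 1.28
d = 133.2 m

133.2


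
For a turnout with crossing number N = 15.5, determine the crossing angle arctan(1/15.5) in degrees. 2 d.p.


1/N = 1/15.5 = 0.064516
angle = arctan(0.064516) = 0.064427 rad
angle = 0.064427 * 180/pi = 3.69 degrees

3.69


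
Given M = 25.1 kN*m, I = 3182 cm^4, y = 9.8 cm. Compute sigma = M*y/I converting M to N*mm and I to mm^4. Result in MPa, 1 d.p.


Convert units:
M = 25.1 kN*m = 25100000 N*mm
y = 9.8 cm = 98 mm
I = 3182 cm^4 = 31820000 mm^4
sigma = 25100000 * 98 / 31820000
sigma = 77.3 MPa

77.3


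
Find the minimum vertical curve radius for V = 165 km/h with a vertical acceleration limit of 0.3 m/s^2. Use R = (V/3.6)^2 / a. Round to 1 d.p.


Convert speed: V = 165 / 3.6 = 45.8333 m/s
V^2 = 2100.6944 m^2/s^2
R_v = 2100.6944 / 0.3
R_v = 7002.3 m

7002.3


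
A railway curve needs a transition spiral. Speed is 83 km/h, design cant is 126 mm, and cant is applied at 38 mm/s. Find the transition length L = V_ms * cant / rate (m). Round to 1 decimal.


Convert speed: V = 83 / 3.6 = 23.0556 m/s
L = 23.0556 * 126 / 38
L = 2905.0 / 38
L = 76.4 m

76.4


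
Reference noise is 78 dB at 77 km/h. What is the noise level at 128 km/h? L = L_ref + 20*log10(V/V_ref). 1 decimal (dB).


V/V_ref = 128 / 77 = 1.662338
log10(1.662338) = 0.220719
20 * 0.220719 = 4.4144
L = 78 + 4.4144 = 82.4 dB

82.4


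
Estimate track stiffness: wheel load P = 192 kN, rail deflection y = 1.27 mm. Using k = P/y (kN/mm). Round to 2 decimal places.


Track stiffness k = P / y
k = 192 / 1.27
k = 151.18 kN/mm

151.18


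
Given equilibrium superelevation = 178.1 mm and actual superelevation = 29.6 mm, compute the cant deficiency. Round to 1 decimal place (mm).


Cant deficiency = equilibrium cant - actual cant
CD = 178.1 - 29.6
CD = 148.5 mm

148.5


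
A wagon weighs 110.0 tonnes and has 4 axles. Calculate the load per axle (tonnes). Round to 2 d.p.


Load per axle = total weight / number of axles
Load = 110.0 / 4
Load = 27.50 tonnes

27.50


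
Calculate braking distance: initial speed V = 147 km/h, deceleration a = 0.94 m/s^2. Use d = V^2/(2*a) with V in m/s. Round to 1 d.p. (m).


Convert speed: V = 147 / 3.6 = 40.8333 m/s
V^2 = 1667.3611
d = 1667.3611 / (2 * 0.94)
d = 1667.3611 / 1.88
d = 886.9 m

886.9


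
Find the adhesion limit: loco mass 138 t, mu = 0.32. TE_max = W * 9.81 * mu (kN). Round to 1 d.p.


TE_max = W * g * mu
TE_max = 138 * 9.81 * 0.32
TE_max = 1353.78 * 0.32
TE_max = 433.2 kN

433.2


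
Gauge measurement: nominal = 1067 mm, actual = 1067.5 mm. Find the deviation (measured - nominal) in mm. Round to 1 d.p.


Deviation = measured - nominal
Deviation = 1067.5 - 1067
Deviation = 0.5 mm

0.5


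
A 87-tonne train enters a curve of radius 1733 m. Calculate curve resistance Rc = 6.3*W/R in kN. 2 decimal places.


Rc = 6.3 * W / R
Rc = 6.3 * 87 / 1733
Rc = 548.1 / 1733
Rc = 0.32 kN

0.32


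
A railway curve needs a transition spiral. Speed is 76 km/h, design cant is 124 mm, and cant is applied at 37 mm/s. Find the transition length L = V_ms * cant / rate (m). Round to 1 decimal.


Convert speed: V = 76 / 3.6 = 21.1111 m/s
L = 21.1111 * 124 / 37
L = 2617.7778 / 37
L = 70.8 m

70.8


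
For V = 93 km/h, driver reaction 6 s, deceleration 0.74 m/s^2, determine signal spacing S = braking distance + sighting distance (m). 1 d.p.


V = 93 / 3.6 = 25.8333 m/s
Braking distance = 25.8333^2 / (2*0.74) = 450.9197 m
Sighting distance = 25.8333 * 6 = 155.0 m
S = 450.9197 + 155.0 = 605.9 m

605.9


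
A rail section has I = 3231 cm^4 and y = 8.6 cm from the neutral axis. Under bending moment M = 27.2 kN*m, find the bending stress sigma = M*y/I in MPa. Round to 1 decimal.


Convert units:
M = 27.2 kN*m = 27200000 N*mm
y = 8.6 cm = 86 mm
I = 3231 cm^4 = 32310000 mm^4
sigma = 27200000 * 86 / 32310000
sigma = 72.4 MPa

72.4


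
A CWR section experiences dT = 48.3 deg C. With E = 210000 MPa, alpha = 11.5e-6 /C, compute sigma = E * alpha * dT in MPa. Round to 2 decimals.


sigma = E * alpha * dT
sigma = 210000 * 11.5e-6 * 48.3
sigma = 2.415 * 48.3
sigma = 116.64 MPa

116.64


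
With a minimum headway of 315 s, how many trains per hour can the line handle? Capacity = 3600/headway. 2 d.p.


Capacity = 3600 / headway
Capacity = 3600 / 315
Capacity = 11.43 trains/hour

11.43


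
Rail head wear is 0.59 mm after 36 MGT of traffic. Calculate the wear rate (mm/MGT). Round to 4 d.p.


Wear rate = total wear / cumulative tonnage
Rate = 0.59 / 36
Rate = 0.0164 mm/MGT

0.0164


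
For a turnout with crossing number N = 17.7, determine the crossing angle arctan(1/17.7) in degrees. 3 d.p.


1/N = 1/17.7 = 0.056497
angle = arctan(0.056497) = 0.056437 rad
angle = 0.056437 * 180/pi = 3.234 degrees

3.234


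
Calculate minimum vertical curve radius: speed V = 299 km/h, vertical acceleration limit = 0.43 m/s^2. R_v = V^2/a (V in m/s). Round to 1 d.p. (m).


Convert speed: V = 299 / 3.6 = 83.0556 m/s
V^2 = 6898.2253 m^2/s^2
R_v = 6898.2253 / 0.43
R_v = 16042.4 m

16042.4


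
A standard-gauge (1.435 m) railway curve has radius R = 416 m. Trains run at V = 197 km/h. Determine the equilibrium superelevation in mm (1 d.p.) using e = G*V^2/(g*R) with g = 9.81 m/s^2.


Convert speed: V = 197 / 3.6 = 54.7222 m/s
Apply formula: e = 1.435 * 54.7222^2 / (9.81 * 416)
e = 1.435 * 2994.5216 / 4080.96
e = 1.052972 m = 1053.0 mm

1053.0


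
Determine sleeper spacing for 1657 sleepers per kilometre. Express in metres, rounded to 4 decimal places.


Spacing = 1000 m / number of sleepers
Spacing = 1000 / 1657
Spacing = 0.6035 m

0.6035


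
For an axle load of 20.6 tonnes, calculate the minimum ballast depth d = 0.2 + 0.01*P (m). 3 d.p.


d = 0.2 + 0.01 * 20.6
d = 0.2 + 0.206
d = 0.406 m

0.406


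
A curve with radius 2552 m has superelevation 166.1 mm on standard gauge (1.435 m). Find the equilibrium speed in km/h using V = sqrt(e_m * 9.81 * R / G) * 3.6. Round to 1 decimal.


Convert cant: e = 166.1 mm = 0.1661 m
V_ms = sqrt(0.1661 * 9.81 * 2552 / 1.435)
V_ms = sqrt(2897.793332) = 53.8312 m/s
V = 53.8312 * 3.6 = 193.8 km/h

193.8


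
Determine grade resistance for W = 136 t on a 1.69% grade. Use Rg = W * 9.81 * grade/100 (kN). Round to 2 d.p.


Rg = W * 9.81 * grade / 100
Rg = 136 * 9.81 * 1.69 / 100
Rg = 1334.16 * 0.0169
Rg = 22.55 kN

22.55


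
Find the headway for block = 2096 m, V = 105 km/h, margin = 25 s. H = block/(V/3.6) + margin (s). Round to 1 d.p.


V = 105 / 3.6 = 29.1667 m/s
Block traversal time = 2096 / 29.1667 = 71.8629 s
Headway = 71.8629 + 25
Headway = 96.9 s

96.9


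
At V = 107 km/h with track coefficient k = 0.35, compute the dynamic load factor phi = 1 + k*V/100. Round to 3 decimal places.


phi = 1 + k * V / 100
phi = 1 + 0.35 * 107 / 100
phi = 1 + 0.3745
phi = 1.375

1.375


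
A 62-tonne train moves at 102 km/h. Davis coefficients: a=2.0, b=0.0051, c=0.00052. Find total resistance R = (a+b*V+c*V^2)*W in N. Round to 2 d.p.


b*V = 0.0051 * 102 = 0.5202
c*V^2 = 0.00052 * 10404 = 5.41008
R_per_t = 2.0 + 0.5202 + 5.41008 = 7.93028 N/t
R_total = 7.93028 * 62 = 491.68 N

491.68


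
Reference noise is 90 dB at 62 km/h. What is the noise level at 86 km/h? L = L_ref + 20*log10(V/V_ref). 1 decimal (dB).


V/V_ref = 86 / 62 = 1.387097
log10(1.387097) = 0.142107
20 * 0.142107 = 2.8421
L = 90 + 2.8421 = 92.8 dB

92.8


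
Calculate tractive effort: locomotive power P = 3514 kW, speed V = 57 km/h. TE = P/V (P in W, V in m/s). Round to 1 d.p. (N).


Convert: P = 3514 kW = 3514000 W
V = 57 / 3.6 = 15.8333 m/s
TE = 3514000 / 15.8333
TE = 221936.8 N

221936.8


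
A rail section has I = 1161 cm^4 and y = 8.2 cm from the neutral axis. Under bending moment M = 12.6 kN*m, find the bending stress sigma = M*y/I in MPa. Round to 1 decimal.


Convert units:
M = 12.6 kN*m = 12600000 N*mm
y = 8.2 cm = 82 mm
I = 1161 cm^4 = 11610000 mm^4
sigma = 12600000 * 82 / 11610000
sigma = 89.0 MPa

89.0


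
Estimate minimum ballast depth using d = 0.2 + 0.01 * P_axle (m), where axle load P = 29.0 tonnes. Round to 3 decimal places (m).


d = 0.2 + 0.01 * 29.0
d = 0.2 + 0.29
d = 0.490 m

0.490


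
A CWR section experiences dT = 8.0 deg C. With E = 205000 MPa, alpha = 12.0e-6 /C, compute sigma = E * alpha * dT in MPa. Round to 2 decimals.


sigma = E * alpha * dT
sigma = 205000 * 12.0e-6 * 8.0
sigma = 2.46 * 8.0
sigma = 19.68 MPa

19.68


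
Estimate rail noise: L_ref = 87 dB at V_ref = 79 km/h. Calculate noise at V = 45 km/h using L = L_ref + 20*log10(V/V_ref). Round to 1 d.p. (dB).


V/V_ref = 45 / 79 = 0.56962
log10(0.56962) = -0.244415
20 * -0.244415 = -4.8883
L = 87 + -4.8883 = 82.1 dB

82.1


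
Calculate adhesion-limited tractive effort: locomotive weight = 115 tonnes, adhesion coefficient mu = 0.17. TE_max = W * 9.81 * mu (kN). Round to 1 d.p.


TE_max = W * g * mu
TE_max = 115 * 9.81 * 0.17
TE_max = 1128.15 * 0.17
TE_max = 191.8 kN

191.8


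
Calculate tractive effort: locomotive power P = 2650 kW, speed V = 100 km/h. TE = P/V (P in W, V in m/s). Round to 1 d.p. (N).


Convert: P = 2650 kW = 2650000 W
V = 100 / 3.6 = 27.7778 m/s
TE = 2650000 / 27.7778
TE = 95400.0 N

95400.0


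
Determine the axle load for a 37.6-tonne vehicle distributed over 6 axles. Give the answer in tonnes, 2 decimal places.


Load per axle = total weight / number of axles
Load = 37.6 / 6
Load = 6.27 tonnes

6.27


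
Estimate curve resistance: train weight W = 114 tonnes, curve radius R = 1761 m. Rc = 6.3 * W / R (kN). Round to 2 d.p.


Rc = 6.3 * W / R
Rc = 6.3 * 114 / 1761
Rc = 718.2 / 1761
Rc = 0.41 kN

0.41


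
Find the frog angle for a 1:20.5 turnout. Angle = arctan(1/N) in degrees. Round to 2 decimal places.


1/N = 1/20.5 = 0.04878
angle = arctan(0.04878) = 0.048742 rad
angle = 0.048742 * 180/pi = 2.79 degrees

2.79


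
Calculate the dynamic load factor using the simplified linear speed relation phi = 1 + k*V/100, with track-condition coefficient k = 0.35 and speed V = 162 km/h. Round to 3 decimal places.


phi = 1 + k * V / 100
phi = 1 + 0.35 * 162 / 100
phi = 1 + 0.567
phi = 1.567

1.567


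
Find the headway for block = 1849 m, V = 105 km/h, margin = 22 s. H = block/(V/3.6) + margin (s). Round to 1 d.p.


V = 105 / 3.6 = 29.1667 m/s
Block traversal time = 1849 / 29.1667 = 63.3943 s
Headway = 63.3943 + 22
Headway = 85.4 s

85.4


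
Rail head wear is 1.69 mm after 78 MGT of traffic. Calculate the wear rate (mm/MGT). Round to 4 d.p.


Wear rate = total wear / cumulative tonnage
Rate = 1.69 / 78
Rate = 0.0217 mm/MGT

0.0217


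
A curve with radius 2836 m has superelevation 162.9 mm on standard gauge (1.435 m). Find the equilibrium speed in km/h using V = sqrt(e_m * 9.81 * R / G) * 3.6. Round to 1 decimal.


Convert cant: e = 162.9 mm = 0.1629 m
V_ms = sqrt(0.1629 * 9.81 * 2836 / 1.435)
V_ms = sqrt(3158.234818) = 56.1982 m/s
V = 56.1982 * 3.6 = 202.3 km/h

202.3


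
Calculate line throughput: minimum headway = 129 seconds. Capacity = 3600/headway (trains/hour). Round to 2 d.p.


Capacity = 3600 / headway
Capacity = 3600 / 129
Capacity = 27.91 trains/hour

27.91


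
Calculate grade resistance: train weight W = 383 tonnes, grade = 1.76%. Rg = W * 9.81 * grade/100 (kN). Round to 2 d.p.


Rg = W * 9.81 * grade / 100
Rg = 383 * 9.81 * 1.76 / 100
Rg = 3757.23 * 0.0176
Rg = 66.13 kN

66.13


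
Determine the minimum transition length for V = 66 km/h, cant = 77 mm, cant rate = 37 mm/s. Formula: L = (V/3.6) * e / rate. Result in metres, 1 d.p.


Convert speed: V = 66 / 3.6 = 18.3333 m/s
L = 18.3333 * 77 / 37
L = 1411.6667 / 37
L = 38.2 m

38.2


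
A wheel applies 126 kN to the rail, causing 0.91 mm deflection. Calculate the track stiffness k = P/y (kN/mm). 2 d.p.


Track stiffness k = P / y
k = 126 / 0.91
k = 138.46 kN/mm

138.46


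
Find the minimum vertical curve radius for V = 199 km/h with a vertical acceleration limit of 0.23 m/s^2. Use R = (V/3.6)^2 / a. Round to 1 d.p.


Convert speed: V = 199 / 3.6 = 55.2778 m/s
V^2 = 3055.6327 m^2/s^2
R_v = 3055.6327 / 0.23
R_v = 13285.4 m

13285.4


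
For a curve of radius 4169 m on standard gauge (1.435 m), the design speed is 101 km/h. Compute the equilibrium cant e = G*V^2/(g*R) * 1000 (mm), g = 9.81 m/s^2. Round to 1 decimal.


Convert speed: V = 101 / 3.6 = 28.0556 m/s
Apply formula: e = 1.435 * 28.0556^2 / (9.81 * 4169)
e = 1.435 * 787.1142 / 40897.89
e = 0.027618 m = 27.6 mm

27.6


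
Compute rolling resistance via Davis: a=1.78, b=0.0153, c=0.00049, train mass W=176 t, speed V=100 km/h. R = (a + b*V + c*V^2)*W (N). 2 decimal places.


b*V = 0.0153 * 100 = 1.53
c*V^2 = 0.00049 * 10000 = 4.9
R_per_t = 1.78 + 1.53 + 4.9 = 8.21 N/t
R_total = 8.21 * 176 = 1444.96 N

1444.96


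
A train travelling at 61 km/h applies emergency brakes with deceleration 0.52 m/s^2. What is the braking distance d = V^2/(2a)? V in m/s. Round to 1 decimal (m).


Convert speed: V = 61 / 3.6 = 16.9444 m/s
V^2 = 287.1142
d = 287.1142 / (2 * 0.52)
d = 287.1142 / 1.04
d = 276.1 m

276.1


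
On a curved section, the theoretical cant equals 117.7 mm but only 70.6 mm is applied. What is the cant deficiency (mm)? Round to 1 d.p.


Cant deficiency = equilibrium cant - actual cant
CD = 117.7 - 70.6
CD = 47.1 mm

47.1


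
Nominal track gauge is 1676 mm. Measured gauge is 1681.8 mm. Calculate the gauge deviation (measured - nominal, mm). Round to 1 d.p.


Deviation = measured - nominal
Deviation = 1681.8 - 1676
Deviation = 5.8 mm

5.8


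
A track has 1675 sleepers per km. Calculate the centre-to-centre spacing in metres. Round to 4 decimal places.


Spacing = 1000 m / number of sleepers
Spacing = 1000 / 1675
Spacing = 0.5970 m

0.5970


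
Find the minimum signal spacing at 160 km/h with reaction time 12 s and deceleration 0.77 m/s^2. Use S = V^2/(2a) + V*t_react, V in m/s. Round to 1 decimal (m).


V = 160 / 3.6 = 44.4444 m/s
Braking distance = 44.4444^2 / (2*0.77) = 1282.6679 m
Sighting distance = 44.4444 * 12 = 533.3333 m
S = 1282.6679 + 533.3333 = 1816.0 m

1816.0


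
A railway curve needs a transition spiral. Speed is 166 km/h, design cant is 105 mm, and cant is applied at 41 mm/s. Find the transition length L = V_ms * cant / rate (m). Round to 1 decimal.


Convert speed: V = 166 / 3.6 = 46.1111 m/s
L = 46.1111 * 105 / 41
L = 4841.6667 / 41
L = 118.1 m

118.1


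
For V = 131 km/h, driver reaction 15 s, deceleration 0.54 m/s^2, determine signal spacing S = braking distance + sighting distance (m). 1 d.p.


V = 131 / 3.6 = 36.3889 m/s
Braking distance = 36.3889^2 / (2*0.54) = 1226.066 m
Sighting distance = 36.3889 * 15 = 545.8333 m
S = 1226.066 + 545.8333 = 1771.9 m

1771.9


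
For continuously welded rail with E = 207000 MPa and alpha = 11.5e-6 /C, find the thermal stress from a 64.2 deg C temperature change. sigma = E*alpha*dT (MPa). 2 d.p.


sigma = E * alpha * dT
sigma = 207000 * 11.5e-6 * 64.2
sigma = 2.3805 * 64.2
sigma = 152.83 MPa

152.83


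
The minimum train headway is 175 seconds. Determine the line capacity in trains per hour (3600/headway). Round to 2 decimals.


Capacity = 3600 / headway
Capacity = 3600 / 175
Capacity = 20.57 trains/hour

20.57


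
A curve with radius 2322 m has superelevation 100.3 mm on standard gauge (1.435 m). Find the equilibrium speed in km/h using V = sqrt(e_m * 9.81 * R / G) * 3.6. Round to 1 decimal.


Convert cant: e = 100.3 mm = 0.1003 m
V_ms = sqrt(0.1003 * 9.81 * 2322 / 1.435)
V_ms = sqrt(1592.136339) = 39.9016 m/s
V = 39.9016 * 3.6 = 143.6 km/h

143.6


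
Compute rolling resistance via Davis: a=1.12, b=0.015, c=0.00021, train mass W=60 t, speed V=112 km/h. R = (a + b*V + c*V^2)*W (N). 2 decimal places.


b*V = 0.015 * 112 = 1.68
c*V^2 = 0.00021 * 12544 = 2.63424
R_per_t = 1.12 + 1.68 + 2.63424 = 5.43424 N/t
R_total = 5.43424 * 60 = 326.05 N

326.05


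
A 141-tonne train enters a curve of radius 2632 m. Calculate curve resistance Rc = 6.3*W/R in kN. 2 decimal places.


Rc = 6.3 * W / R
Rc = 6.3 * 141 / 2632
Rc = 888.3 / 2632
Rc = 0.34 kN

0.34


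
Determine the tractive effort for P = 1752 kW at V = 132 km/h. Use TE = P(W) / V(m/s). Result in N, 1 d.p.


Convert: P = 1752 kW = 1752000 W
V = 132 / 3.6 = 36.6667 m/s
TE = 1752000 / 36.6667
TE = 47781.8 N

47781.8


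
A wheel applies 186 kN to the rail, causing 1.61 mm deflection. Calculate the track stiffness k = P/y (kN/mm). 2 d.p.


Track stiffness k = P / y
k = 186 / 1.61
k = 115.53 kN/mm

115.53


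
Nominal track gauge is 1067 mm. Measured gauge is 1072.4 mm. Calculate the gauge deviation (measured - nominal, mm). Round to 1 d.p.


Deviation = measured - nominal
Deviation = 1072.4 - 1067
Deviation = 5.4 mm

5.4


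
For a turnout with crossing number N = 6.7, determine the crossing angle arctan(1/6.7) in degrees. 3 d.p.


1/N = 1/6.7 = 0.149254
angle = arctan(0.149254) = 0.14816 rad
angle = 0.14816 * 180/pi = 8.489 degrees

8.489


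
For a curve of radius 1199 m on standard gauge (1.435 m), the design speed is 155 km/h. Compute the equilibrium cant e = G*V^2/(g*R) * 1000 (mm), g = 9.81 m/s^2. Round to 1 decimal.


Convert speed: V = 155 / 3.6 = 43.0556 m/s
Apply formula: e = 1.435 * 43.0556^2 / (9.81 * 1199)
e = 1.435 * 1853.7809 / 11762.19
e = 0.226163 m = 226.2 mm

226.2


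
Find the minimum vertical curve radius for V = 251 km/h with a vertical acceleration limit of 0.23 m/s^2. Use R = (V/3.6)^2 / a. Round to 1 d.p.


Convert speed: V = 251 / 3.6 = 69.7222 m/s
V^2 = 4861.1883 m^2/s^2
R_v = 4861.1883 / 0.23
R_v = 21135.6 m

21135.6


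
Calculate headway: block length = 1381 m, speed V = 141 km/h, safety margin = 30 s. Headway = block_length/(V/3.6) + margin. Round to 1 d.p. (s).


V = 141 / 3.6 = 39.1667 m/s
Block traversal time = 1381 / 39.1667 = 35.2596 s
Headway = 35.2596 + 30
Headway = 65.3 s

65.3
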